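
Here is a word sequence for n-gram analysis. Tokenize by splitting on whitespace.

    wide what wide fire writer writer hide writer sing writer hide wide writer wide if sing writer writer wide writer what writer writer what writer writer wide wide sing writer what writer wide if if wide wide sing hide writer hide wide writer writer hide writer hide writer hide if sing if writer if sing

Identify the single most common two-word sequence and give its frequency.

"writer hide", 6 times

Bigram frequencies (highest first):
  writer hide: 6
  writer writer: 5
  hide writer: 4
  writer wide: 4
  sing writer: 3
  wide writer: 3
  … (19 more, each ≤ 3)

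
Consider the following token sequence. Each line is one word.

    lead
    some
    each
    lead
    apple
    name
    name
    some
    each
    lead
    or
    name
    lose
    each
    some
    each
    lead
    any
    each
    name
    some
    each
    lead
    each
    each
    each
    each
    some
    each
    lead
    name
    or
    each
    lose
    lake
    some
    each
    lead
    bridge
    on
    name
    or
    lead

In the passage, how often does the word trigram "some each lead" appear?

Scanning the 41 overlapping trigram windows for "some each lead":
  position 2–4: some each lead
  position 8–10: some each lead
  position 15–17: some each lead
  position 21–23: some each lead
  position 28–30: some each lead
  position 36–38: some each lead

6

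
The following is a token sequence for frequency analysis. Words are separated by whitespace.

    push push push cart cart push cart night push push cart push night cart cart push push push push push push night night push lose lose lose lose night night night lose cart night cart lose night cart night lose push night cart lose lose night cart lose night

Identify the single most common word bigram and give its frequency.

"push push", 8 times

Bigram frequencies (highest first):
  push push: 8
  night cart: 5
  lose lose: 4
  lose night: 4
  push cart: 3
  cart push: 3
  … (10 more, each ≤ 3)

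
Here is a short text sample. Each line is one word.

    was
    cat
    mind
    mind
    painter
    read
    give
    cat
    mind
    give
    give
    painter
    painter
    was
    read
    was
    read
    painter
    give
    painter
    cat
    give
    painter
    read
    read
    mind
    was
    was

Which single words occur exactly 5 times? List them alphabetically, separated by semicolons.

give; read; was

Unigram counts meeting the condition (exactly 5 times):
  give: 5
  read: 5
  was: 5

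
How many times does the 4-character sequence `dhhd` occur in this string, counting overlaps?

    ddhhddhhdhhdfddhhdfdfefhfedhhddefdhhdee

6

Sliding a length-4 window over the 39 characters (36 positions):
  position 2–5: dhhd
  position 6–9: dhhd
  position 9–12: dhhd
  position 15–18: dhhd
  position 27–30: dhhd
  position 34–37: dhhd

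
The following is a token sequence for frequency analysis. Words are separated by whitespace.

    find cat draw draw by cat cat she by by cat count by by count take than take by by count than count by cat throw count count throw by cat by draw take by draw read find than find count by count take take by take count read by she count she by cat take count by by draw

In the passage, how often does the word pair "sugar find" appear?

0

Scanning the 59 overlapping bigram windows for "sugar find":
  (none found)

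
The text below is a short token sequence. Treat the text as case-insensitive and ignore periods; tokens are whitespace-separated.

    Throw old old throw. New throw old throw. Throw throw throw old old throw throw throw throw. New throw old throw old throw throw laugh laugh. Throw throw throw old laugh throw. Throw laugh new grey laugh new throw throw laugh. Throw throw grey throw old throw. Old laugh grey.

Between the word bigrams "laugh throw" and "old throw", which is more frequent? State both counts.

"old throw" (6 vs 3)

"laugh throw": 3 occurrences
"old throw": 6 occurrences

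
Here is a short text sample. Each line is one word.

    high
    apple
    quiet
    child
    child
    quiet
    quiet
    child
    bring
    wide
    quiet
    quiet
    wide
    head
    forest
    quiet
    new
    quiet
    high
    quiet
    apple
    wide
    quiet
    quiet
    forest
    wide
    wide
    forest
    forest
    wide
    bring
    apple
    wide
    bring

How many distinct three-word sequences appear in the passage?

31

34 tokens → 32 trigram windows in total.
Repeated trigrams (each contributes count−1 duplicates):
  wide quiet quiet: 2
1 duplicate windows → 32 − 1 = 31 distinct.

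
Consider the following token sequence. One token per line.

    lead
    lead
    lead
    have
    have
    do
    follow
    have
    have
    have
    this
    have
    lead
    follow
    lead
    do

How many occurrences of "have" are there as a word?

Scanning the 16 tokens for "have":
  position 4: have
  position 5: have
  position 8: have
  position 9: have
  position 10: have
  position 12: have

6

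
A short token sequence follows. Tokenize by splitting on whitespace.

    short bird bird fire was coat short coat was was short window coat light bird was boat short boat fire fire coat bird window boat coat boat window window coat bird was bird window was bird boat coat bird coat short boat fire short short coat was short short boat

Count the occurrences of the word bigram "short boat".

3

Scanning the 49 overlapping bigram windows for "short boat":
  position 18–19: short boat
  position 41–42: short boat
  position 49–50: short boat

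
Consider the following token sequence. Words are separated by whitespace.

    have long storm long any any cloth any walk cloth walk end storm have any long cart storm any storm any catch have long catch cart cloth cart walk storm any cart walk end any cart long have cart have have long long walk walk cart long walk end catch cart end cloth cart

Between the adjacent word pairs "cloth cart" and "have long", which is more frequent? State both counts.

"cloth cart": 2 occurrences
"have long": 3 occurrences

"have long" (3 vs 2)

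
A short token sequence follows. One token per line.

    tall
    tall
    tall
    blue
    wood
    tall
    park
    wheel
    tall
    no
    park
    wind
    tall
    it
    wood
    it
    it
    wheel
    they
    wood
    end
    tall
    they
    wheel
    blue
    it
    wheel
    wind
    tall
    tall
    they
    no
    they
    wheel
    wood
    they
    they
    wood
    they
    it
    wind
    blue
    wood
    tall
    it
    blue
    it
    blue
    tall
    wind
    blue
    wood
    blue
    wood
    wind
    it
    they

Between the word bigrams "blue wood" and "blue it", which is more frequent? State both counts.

"blue wood": 4 occurrences
"blue it": 2 occurrences

"blue wood" (4 vs 2)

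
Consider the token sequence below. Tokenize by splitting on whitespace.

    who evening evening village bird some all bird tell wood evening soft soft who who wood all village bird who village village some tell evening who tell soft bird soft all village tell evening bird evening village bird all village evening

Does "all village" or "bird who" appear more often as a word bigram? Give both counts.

"all village" (3 vs 1)

"all village": 3 occurrences
"bird who": 1 occurrence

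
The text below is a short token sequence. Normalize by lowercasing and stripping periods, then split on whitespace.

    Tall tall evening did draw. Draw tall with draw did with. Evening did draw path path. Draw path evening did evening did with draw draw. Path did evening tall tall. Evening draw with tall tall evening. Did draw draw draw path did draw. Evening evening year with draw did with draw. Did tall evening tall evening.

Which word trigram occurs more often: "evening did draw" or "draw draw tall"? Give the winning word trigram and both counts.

"evening did draw" (3 vs 1)

"evening did draw": 3 occurrences
"draw draw tall": 1 occurrence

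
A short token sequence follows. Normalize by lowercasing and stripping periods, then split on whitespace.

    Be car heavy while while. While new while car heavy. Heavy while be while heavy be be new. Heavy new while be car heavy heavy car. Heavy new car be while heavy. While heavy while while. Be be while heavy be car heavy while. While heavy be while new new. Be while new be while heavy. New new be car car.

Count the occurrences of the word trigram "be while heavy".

4

Scanning the 59 overlapping trigram windows for "be while heavy":
  position 13–15: be while heavy
  position 30–32: be while heavy
  position 38–40: be while heavy
  position 54–56: be while heavy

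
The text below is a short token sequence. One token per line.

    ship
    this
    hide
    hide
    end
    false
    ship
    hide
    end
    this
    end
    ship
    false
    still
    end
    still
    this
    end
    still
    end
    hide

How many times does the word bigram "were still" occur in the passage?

0

Scanning the 20 overlapping bigram windows for "were still":
  (none found)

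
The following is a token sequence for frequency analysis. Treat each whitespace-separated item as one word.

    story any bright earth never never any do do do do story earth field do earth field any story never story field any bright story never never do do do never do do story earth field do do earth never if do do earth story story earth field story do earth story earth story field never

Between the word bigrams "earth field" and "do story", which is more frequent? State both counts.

"earth field": 4 occurrences
"do story": 2 occurrences

"earth field" (4 vs 2)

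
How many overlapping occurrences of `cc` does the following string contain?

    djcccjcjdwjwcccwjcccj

6

Sliding a length-2 window over the 21 characters (20 positions):
  position 3–4: cc
  position 4–5: cc
  position 13–14: cc
  position 14–15: cc
  position 18–19: cc
  position 19–20: cc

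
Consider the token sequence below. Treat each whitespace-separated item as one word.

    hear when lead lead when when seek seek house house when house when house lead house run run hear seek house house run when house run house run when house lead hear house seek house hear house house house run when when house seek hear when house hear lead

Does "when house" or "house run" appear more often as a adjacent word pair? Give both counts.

"when house": 6 occurrences
"house run": 5 occurrences

"when house" (6 vs 5)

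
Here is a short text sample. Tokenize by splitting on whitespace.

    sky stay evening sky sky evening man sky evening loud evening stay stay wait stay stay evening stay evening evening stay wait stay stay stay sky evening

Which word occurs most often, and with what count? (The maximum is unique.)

Unigram frequencies (highest first):
  stay: 10
  evening: 8
  sky: 5
  wait: 2
  man: 1
  loud: 1

"stay", 10 times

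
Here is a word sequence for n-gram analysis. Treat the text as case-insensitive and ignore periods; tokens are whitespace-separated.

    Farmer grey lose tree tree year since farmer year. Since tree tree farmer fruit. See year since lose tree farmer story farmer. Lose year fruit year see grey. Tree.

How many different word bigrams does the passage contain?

29 tokens → 28 bigram windows in total.
Repeated bigrams (each contributes count−1 duplicates):
  year since: 3
  lose tree: 2
  tree farmer: 2
  tree tree: 2
5 duplicate windows → 28 − 5 = 23 distinct.

23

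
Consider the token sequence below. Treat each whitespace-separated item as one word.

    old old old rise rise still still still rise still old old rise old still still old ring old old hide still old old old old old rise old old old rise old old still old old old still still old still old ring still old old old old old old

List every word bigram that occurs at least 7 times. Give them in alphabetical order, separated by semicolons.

old old; still old

Bigram counts meeting the condition (at least 7 times):
  old old: 18
  still old: 7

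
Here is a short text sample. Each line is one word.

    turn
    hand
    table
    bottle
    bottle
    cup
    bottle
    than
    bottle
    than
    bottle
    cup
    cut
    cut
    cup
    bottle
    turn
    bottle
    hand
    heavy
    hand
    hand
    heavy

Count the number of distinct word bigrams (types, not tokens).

17

23 tokens → 22 bigram windows in total.
Repeated bigrams (each contributes count−1 duplicates):
  bottle cup: 2
  bottle than: 2
  cup bottle: 2
  hand heavy: 2
  than bottle: 2
5 duplicate windows → 22 − 5 = 17 distinct.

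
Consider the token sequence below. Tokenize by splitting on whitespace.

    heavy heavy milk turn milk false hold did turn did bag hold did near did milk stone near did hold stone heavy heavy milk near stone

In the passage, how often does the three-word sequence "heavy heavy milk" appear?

2

Scanning the 24 overlapping trigram windows for "heavy heavy milk":
  position 1–3: heavy heavy milk
  position 22–24: heavy heavy milk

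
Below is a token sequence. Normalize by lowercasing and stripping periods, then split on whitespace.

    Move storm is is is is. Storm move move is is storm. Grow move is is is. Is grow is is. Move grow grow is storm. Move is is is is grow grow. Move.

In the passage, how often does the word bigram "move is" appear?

Scanning the 33 overlapping bigram windows for "move is":
  position 9–10: move is
  position 14–15: move is
  position 27–28: move is

3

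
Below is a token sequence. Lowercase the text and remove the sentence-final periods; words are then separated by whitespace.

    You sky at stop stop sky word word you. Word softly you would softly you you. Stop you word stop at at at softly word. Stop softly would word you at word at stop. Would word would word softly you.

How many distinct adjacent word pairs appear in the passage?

40 tokens → 39 bigram windows in total.
Repeated bigrams (each contributes count−1 duplicates):
  softly you: 3
  would word: 3
  at at: 2
  at stop: 2
  word softly: 2
  word stop: 2
  word you: 2
  you word: 2
10 duplicate windows → 39 − 10 = 29 distinct.

29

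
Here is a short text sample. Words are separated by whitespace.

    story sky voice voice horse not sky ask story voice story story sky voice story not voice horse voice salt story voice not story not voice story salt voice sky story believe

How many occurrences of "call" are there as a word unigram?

0

Scanning the 32 tokens for "call":
  (none found)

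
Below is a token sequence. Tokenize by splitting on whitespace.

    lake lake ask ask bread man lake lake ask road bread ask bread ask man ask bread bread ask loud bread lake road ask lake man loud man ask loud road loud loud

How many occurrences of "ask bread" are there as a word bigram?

Scanning the 32 overlapping bigram windows for "ask bread":
  position 4–5: ask bread
  position 12–13: ask bread
  position 16–17: ask bread

3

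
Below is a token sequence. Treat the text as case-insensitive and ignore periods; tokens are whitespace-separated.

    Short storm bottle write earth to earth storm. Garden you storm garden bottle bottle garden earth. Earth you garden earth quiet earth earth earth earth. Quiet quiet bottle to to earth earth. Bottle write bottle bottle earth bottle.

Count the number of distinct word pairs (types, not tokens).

26

38 tokens → 37 bigram windows in total.
Repeated bigrams (each contributes count−1 duplicates):
  earth earth: 5
  bottle bottle: 2
  bottle write: 2
  earth bottle: 2
  earth quiet: 2
  garden earth: 2
  storm garden: 2
  to earth: 2
11 duplicate windows → 37 − 11 = 26 distinct.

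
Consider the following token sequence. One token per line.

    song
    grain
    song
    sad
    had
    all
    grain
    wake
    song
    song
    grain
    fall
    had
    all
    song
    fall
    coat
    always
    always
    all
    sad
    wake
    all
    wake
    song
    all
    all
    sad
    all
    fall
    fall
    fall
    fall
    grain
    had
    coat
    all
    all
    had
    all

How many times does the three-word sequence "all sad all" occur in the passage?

1

Scanning the 38 overlapping trigram windows for "all sad all":
  position 27–29: all sad all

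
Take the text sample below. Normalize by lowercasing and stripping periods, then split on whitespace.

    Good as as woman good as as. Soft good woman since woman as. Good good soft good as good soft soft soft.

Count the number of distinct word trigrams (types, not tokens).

22 tokens → 20 trigram windows in total.
Repeated trigrams (each contributes count−1 duplicates):
  good as as: 2
1 duplicate windows → 20 − 1 = 19 distinct.

19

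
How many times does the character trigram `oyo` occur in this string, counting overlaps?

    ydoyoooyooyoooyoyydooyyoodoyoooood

Sliding a length-3 window over the 34 characters (32 positions):
  position 3–5: oyo
  position 7–9: oyo
  position 10–12: oyo
  position 14–16: oyo
  position 27–29: oyo

5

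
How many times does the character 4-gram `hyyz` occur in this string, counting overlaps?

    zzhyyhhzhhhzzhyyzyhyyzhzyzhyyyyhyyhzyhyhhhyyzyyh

Sliding a length-4 window over the 48 characters (45 positions):
  position 14–17: hyyz
  position 19–22: hyyz
  position 42–45: hyyz

3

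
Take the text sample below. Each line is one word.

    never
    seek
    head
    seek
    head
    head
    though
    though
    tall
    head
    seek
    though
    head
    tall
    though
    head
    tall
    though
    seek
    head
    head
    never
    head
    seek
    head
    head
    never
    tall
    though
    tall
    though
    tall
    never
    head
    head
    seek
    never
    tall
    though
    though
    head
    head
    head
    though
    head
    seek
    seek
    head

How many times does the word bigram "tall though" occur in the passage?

5

Scanning the 47 overlapping bigram windows for "tall though":
  position 14–15: tall though
  position 17–18: tall though
  position 28–29: tall though
  position 30–31: tall though
  position 38–39: tall though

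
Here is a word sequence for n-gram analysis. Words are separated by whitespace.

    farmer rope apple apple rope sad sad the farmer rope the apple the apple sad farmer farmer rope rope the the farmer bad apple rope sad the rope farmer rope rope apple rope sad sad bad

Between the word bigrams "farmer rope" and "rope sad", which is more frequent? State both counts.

"farmer rope" (4 vs 3)

"farmer rope": 4 occurrences
"rope sad": 3 occurrences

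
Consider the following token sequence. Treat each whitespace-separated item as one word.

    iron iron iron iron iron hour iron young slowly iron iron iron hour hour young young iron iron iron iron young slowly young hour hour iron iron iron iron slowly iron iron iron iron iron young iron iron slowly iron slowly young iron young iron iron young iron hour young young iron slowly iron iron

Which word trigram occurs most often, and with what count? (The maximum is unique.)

"iron iron iron", 11 times

Trigram frequencies (highest first):
  iron iron iron: 11
  slowly iron iron: 3
  young iron iron: 3
  iron iron young: 3
  iron slowly iron: 3
  iron young iron: 3
  … (22 more, each ≤ 2)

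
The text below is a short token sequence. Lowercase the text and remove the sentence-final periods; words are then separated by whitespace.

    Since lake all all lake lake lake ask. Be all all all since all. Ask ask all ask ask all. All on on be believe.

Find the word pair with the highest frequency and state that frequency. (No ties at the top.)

Bigram frequencies (highest first):
  all all: 4
  lake lake: 2
  all ask: 2
  ask ask: 2
  ask all: 2
  since lake: 1
  … (11 more, each ≤ 1)

"all all", 4 times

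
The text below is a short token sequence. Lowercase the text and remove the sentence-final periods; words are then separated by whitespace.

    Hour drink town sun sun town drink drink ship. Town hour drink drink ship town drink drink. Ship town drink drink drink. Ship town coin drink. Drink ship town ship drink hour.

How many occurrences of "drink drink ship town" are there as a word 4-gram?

5

Scanning the 29 overlapping 4-gram windows for "drink drink ship town":
  position 7–10: drink drink ship town
  position 12–15: drink drink ship town
  position 16–19: drink drink ship town
  position 21–24: drink drink ship town
  position 26–29: drink drink ship town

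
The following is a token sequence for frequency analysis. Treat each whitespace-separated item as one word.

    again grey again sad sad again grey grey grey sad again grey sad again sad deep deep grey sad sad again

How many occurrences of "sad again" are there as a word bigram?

Scanning the 20 overlapping bigram windows for "sad again":
  position 5–6: sad again
  position 10–11: sad again
  position 13–14: sad again
  position 20–21: sad again

4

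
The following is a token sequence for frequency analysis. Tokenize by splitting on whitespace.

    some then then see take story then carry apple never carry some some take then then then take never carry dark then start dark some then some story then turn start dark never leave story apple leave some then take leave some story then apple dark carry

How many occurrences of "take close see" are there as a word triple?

Scanning the 45 overlapping trigram windows for "take close see":
  (none found)

0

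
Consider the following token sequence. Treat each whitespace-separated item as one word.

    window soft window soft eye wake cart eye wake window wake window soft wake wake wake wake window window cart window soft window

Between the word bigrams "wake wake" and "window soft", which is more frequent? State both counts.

"window soft" (4 vs 3)

"wake wake": 3 occurrences
"window soft": 4 occurrences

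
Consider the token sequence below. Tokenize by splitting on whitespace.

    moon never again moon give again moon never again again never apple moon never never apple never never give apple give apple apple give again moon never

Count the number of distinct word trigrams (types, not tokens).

27 tokens → 25 trigram windows in total.
Repeated trigrams (each contributes count−1 duplicates):
  again moon never: 2
  give again moon: 2
  moon never again: 2
3 duplicate windows → 25 − 3 = 22 distinct.

22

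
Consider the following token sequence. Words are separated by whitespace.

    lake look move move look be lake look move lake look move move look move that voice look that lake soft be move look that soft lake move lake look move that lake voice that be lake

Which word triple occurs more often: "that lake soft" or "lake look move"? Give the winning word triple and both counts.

"lake look move" (4 vs 1)

"that lake soft": 1 occurrence
"lake look move": 4 occurrences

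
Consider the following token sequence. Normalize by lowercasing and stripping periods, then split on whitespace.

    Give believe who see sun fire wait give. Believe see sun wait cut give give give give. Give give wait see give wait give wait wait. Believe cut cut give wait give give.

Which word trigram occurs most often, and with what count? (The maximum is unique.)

Trigram frequencies (highest first):
  give give give: 4
  give wait give: 2
  give believe who: 1
  believe who see: 1
  who see sun: 1
  see sun fire: 1
  … (21 more, each ≤ 1)

"give give give", 4 times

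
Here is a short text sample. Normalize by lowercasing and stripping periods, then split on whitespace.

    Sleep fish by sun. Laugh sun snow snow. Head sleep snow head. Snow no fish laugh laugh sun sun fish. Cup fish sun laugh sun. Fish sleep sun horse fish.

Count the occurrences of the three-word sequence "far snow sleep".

0

Scanning the 28 overlapping trigram windows for "far snow sleep":
  (none found)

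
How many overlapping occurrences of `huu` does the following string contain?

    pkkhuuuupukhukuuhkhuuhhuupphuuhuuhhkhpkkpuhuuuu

Sliding a length-3 window over the 47 characters (45 positions):
  position 4–6: huu
  position 19–21: huu
  position 23–25: huu
  position 28–30: huu
  position 31–33: huu
  position 43–45: huu

6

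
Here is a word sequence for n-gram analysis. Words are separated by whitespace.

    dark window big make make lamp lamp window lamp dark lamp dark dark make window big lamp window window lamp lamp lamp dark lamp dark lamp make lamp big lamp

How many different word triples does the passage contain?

25

30 tokens → 28 trigram windows in total.
Repeated trigrams (each contributes count−1 duplicates):
  lamp dark lamp: 3
  dark lamp dark: 2
3 duplicate windows → 28 − 3 = 25 distinct.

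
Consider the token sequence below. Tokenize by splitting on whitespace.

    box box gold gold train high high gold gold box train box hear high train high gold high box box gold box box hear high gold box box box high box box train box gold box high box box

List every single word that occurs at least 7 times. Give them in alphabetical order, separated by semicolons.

Unigram counts meeting the condition (at least 7 times):
  box: 17
  gold: 8
  high: 8

box; gold; high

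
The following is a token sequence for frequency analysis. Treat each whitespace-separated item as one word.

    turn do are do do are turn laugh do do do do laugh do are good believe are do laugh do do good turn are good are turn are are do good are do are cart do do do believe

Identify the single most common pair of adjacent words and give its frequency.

Bigram frequencies (highest first):
  do do: 7
  do are: 4
  are do: 4
  laugh do: 3
  are turn: 2
  do laugh: 2
  … (13 more, each ≤ 2)

"do do", 7 times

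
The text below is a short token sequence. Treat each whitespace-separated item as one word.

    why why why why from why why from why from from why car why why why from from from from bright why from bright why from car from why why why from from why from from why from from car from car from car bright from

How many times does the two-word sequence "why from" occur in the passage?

Scanning the 45 overlapping bigram windows for "why from":
  position 4–5: why from
  position 7–8: why from
  position 9–10: why from
  position 16–17: why from
  position 22–23: why from
  position 25–26: why from
  position 31–32: why from
  position 34–35: why from
  position 37–38: why from

9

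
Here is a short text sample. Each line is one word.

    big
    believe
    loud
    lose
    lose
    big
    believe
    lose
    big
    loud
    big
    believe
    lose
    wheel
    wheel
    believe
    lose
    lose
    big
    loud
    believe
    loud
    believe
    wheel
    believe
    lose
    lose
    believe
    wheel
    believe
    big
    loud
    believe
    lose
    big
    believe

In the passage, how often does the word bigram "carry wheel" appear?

0

Scanning the 35 overlapping bigram windows for "carry wheel":
  (none found)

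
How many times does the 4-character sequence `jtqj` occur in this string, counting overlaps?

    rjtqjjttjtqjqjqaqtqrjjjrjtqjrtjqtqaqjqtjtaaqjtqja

4

Sliding a length-4 window over the 49 characters (46 positions):
  position 2–5: jtqj
  position 9–12: jtqj
  position 25–28: jtqj
  position 45–48: jtqj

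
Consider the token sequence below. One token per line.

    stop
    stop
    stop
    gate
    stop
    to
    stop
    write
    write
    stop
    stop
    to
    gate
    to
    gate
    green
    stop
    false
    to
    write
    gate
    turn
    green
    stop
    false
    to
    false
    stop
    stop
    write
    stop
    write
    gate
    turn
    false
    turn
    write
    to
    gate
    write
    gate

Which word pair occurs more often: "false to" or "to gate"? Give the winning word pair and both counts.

"to gate" (3 vs 2)

"false to": 2 occurrences
"to gate": 3 occurrences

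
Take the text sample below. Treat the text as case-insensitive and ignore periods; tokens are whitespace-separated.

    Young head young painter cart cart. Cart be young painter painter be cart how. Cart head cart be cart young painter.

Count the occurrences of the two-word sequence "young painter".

Scanning the 20 overlapping bigram windows for "young painter":
  position 3–4: young painter
  position 9–10: young painter
  position 20–21: young painter

3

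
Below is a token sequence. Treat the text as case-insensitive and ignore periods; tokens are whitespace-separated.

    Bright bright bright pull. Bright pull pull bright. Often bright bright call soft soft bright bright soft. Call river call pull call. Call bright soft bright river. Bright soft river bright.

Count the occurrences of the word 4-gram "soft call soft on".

Scanning the 28 overlapping 4-gram windows for "soft call soft on":
  (none found)

0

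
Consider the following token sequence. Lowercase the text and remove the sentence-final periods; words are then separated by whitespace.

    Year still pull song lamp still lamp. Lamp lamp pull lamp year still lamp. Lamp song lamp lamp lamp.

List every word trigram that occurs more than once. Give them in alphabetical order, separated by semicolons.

lamp lamp lamp; still lamp lamp

Trigram counts meeting the condition (more than once):
  lamp lamp lamp: 2
  still lamp lamp: 2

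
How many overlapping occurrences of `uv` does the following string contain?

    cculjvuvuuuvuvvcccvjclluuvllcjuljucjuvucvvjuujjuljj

Sliding a length-2 window over the 51 characters (50 positions):
  position 7–8: uv
  position 11–12: uv
  position 13–14: uv
  position 25–26: uv
  position 37–38: uv

5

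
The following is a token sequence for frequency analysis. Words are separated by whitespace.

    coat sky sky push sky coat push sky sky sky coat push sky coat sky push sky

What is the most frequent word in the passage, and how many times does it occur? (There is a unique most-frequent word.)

Unigram frequencies (highest first):
  sky: 9
  coat: 4
  push: 4

"sky", 9 times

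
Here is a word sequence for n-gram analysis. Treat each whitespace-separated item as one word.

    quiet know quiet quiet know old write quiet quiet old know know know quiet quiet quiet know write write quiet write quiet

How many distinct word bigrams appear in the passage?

22 tokens → 21 bigram windows in total.
Repeated bigrams (each contributes count−1 duplicates):
  quiet quiet: 4
  quiet know: 3
  write quiet: 3
  know know: 2
  know quiet: 2
9 duplicate windows → 21 − 9 = 12 distinct.

12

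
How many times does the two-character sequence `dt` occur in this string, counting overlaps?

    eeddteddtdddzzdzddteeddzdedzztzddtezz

4

Sliding a length-2 window over the 37 characters (36 positions):
  position 4–5: dt
  position 8–9: dt
  position 18–19: dt
  position 33–34: dt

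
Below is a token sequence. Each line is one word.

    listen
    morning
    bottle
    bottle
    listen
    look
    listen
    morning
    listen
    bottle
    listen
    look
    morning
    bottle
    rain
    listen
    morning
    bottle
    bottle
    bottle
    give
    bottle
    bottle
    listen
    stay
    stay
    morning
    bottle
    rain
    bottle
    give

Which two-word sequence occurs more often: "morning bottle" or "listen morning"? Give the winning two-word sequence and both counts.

"morning bottle": 4 occurrences
"listen morning": 3 occurrences

"morning bottle" (4 vs 3)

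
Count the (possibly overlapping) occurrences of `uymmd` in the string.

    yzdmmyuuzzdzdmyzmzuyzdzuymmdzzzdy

1

Sliding a length-5 window over the 33 characters (29 positions):
  position 24–28: uymmd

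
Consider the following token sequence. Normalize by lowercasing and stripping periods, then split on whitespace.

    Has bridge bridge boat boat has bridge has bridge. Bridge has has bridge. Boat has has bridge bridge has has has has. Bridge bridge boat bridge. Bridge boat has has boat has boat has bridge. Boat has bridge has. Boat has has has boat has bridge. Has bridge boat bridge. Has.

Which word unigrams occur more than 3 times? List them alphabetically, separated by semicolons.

Unigram counts meeting the condition (more than 3 times):
  boat: 11
  bridge: 17
  has: 23

boat; bridge; has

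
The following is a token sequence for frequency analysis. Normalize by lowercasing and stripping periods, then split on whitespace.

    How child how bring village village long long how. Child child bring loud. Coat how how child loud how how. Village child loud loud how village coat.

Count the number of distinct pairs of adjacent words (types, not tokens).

27 tokens → 26 bigram windows in total.
Repeated bigrams (each contributes count−1 duplicates):
  how child: 3
  child loud: 2
  how how: 2
  how village: 2
  loud how: 2
6 duplicate windows → 26 − 6 = 20 distinct.

20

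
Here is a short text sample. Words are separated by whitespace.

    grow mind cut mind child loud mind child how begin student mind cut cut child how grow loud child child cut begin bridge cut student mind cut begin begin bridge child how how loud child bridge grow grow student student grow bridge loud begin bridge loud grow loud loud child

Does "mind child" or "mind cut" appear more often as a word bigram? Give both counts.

"mind child": 2 occurrences
"mind cut": 3 occurrences

"mind cut" (3 vs 2)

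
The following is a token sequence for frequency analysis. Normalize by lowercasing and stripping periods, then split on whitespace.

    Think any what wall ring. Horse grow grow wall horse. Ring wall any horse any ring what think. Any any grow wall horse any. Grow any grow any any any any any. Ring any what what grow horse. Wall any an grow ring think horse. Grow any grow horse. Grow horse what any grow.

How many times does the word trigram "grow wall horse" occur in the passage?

2

Scanning the 52 overlapping trigram windows for "grow wall horse":
  position 8–10: grow wall horse
  position 21–23: grow wall horse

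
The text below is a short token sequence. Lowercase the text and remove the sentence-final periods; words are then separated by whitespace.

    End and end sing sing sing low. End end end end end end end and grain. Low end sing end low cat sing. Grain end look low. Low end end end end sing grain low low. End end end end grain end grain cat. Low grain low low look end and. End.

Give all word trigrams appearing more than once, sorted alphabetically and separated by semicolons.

Trigram counts meeting the condition (more than once):
  end and end: 2
  end end end: 9
  grain low low: 2
  low end end: 3
  low low end: 2

end and end; end end end; grain low low; low end end; low low end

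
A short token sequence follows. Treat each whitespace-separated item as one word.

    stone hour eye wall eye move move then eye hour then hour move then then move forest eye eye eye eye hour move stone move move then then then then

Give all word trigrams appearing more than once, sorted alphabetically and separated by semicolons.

Trigram counts meeting the condition (more than once):
  eye eye eye: 2
  move move then: 2
  move then then: 2
  then then then: 2

eye eye eye; move move then; move then then; then then then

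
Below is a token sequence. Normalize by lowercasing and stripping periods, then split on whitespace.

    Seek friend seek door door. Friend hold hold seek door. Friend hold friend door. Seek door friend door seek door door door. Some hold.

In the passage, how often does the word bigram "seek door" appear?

Scanning the 23 overlapping bigram windows for "seek door":
  position 3–4: seek door
  position 9–10: seek door
  position 15–16: seek door
  position 19–20: seek door

4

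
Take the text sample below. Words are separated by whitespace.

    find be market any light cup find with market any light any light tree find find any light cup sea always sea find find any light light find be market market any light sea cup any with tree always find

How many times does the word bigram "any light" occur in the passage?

Scanning the 39 overlapping bigram windows for "any light":
  position 4–5: any light
  position 10–11: any light
  position 12–13: any light
  position 17–18: any light
  position 25–26: any light
  position 32–33: any light

6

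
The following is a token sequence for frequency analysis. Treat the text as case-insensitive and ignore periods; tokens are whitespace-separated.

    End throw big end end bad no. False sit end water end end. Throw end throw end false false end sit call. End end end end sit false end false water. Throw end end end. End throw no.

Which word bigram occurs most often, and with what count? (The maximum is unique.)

Bigram frequencies (highest first):
  end end: 8
  end throw: 4
  throw end: 3
  end false: 2
  false end: 2
  end sit: 2
  … (16 more, each ≤ 1)

"end end", 8 times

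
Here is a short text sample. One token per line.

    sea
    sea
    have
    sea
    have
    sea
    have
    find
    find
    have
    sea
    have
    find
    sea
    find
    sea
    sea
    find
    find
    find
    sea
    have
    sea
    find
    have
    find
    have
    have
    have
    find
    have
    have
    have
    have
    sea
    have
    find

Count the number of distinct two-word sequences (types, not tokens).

37 tokens → 36 bigram windows in total.
Repeated bigrams (each contributes count−1 duplicates):
  sea have: 6
  have find: 5
  have have: 5
  have sea: 5
  find have: 4
  find find: 3
  find sea: 3
  sea find: 3
  … (1 more repeated)
27 duplicate windows → 36 − 27 = 9 distinct.

9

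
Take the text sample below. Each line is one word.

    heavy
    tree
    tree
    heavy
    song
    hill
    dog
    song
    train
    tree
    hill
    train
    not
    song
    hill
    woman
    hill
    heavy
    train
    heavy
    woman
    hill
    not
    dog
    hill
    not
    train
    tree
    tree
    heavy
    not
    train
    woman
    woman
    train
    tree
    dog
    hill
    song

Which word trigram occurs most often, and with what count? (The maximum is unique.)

Trigram frequencies (highest first):
  tree tree heavy: 2
  heavy tree tree: 1
  tree heavy song: 1
  heavy song hill: 1
  song hill dog: 1
  hill dog song: 1
  … (30 more, each ≤ 1)

"tree tree heavy", 2 times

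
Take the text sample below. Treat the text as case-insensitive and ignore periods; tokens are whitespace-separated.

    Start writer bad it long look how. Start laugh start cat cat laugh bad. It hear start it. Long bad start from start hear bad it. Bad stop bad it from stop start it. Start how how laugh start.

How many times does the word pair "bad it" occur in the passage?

4

Scanning the 38 overlapping bigram windows for "bad it":
  position 3–4: bad it
  position 14–15: bad it
  position 25–26: bad it
  position 29–30: bad it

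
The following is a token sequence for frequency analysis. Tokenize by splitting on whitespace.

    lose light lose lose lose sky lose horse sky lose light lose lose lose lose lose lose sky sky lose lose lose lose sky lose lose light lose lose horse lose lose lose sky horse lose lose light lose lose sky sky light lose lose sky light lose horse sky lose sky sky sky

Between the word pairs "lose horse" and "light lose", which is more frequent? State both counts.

"light lose" (6 vs 3)

"lose horse": 3 occurrences
"light lose": 6 occurrences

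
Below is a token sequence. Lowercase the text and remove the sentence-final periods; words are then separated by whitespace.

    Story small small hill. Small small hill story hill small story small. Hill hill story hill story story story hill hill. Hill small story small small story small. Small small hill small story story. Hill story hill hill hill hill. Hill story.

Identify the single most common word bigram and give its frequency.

Bigram frequencies (highest first):
  hill hill: 7
  small small: 5
  hill story: 5
  story hill: 5
  story small: 4
  small hill: 4
  … (3 more, each ≤ 4)

"hill hill", 7 times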